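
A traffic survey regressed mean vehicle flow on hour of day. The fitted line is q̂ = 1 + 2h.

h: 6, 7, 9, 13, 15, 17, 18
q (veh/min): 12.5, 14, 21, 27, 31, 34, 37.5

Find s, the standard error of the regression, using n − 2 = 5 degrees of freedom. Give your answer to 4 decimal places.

s = 1.1402

h=6: q̂ = 1 + 2·6 = 13; r = 12.5 − 13 = -0.5
h=7: q̂ = 1 + 2·7 = 15; r = 14 − 15 = -1
h=9: q̂ = 1 + 2·9 = 19; r = 21 − 19 = 2
h=13: q̂ = 1 + 2·13 = 27; r = 27 − 27 = 0
h=15: q̂ = 1 + 2·15 = 31; r = 31 − 31 = 0
h=17: q̂ = 1 + 2·17 = 35; r = 34 − 35 = -1
h=18: q̂ = 1 + 2·18 = 37; r = 37.5 − 37 = 0.5
SSE = 0.25 + 1 + 4 + 0 + 0 + 1 + 0.25 = 6.5
s = √(6.5/5) = √1.3 ≈ 1.1402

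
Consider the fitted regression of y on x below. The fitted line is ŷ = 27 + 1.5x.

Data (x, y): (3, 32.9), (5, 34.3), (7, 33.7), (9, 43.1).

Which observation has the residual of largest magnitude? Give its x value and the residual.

x = 7, e = -3.8

x=3: ŷ = 27 + 1.5·3 = 31.5; e = 32.9 − 31.5 = 1.4
x=5: ŷ = 27 + 1.5·5 = 34.5; e = 34.3 − 34.5 = -0.2
x=7: ŷ = 27 + 1.5·7 = 37.5; e = 33.7 − 37.5 = -3.8
x=9: ŷ = 27 + 1.5·9 = 40.5; e = 43.1 − 40.5 = 2.6
Largest |e| is 3.8 at x = 7, residual -3.8.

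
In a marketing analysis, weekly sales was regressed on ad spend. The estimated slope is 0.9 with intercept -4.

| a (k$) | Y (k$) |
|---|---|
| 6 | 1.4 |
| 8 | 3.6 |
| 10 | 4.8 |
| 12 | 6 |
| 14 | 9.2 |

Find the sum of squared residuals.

a=6: Ŷ = -4 + 0.9·6 = 1.4; r = 1.4 − 1.4 = 0
a=8: Ŷ = -4 + 0.9·8 = 3.2; r = 3.6 − 3.2 = 0.4
a=10: Ŷ = -4 + 0.9·10 = 5; r = 4.8 − 5 = -0.2
a=12: Ŷ = -4 + 0.9·12 = 6.8; r = 6 − 6.8 = -0.8
a=14: Ŷ = -4 + 0.9·14 = 8.6; r = 9.2 − 8.6 = 0.6
SSE = 0 + 0.16 + 0.04 + 0.64 + 0.36 = 1.2

SSE = 1.2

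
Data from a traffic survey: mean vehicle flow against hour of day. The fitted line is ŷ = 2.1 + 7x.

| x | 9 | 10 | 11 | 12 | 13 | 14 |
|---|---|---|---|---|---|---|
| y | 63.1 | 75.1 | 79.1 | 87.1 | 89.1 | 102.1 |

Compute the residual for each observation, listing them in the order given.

-2, 3, 0, 1, -4, 2

x=9: ŷ = 2.1 + 7·9 = 65.1; r = 63.1 − 65.1 = -2
x=10: ŷ = 2.1 + 7·10 = 72.1; r = 75.1 − 72.1 = 3
x=11: ŷ = 2.1 + 7·11 = 79.1; r = 79.1 − 79.1 = 0
x=12: ŷ = 2.1 + 7·12 = 86.1; r = 87.1 − 86.1 = 1
x=13: ŷ = 2.1 + 7·13 = 93.1; r = 89.1 − 93.1 = -4
x=14: ŷ = 2.1 + 7·14 = 100.1; r = 102.1 − 100.1 = 2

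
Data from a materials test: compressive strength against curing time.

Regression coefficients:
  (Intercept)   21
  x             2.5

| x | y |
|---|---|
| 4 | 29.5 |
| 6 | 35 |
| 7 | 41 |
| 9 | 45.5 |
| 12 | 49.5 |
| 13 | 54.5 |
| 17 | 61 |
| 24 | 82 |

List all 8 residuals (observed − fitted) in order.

x=4: ŷ = 21 + 2.5·4 = 31; e = 29.5 − 31 = -1.5
x=6: ŷ = 21 + 2.5·6 = 36; e = 35 − 36 = -1
x=7: ŷ = 21 + 2.5·7 = 38.5; e = 41 − 38.5 = 2.5
x=9: ŷ = 21 + 2.5·9 = 43.5; e = 45.5 − 43.5 = 2
x=12: ŷ = 21 + 2.5·12 = 51; e = 49.5 − 51 = -1.5
x=13: ŷ = 21 + 2.5·13 = 53.5; e = 54.5 − 53.5 = 1
x=17: ŷ = 21 + 2.5·17 = 63.5; e = 61 − 63.5 = -2.5
x=24: ŷ = 21 + 2.5·24 = 81; e = 82 − 81 = 1

-1.5, -1, 2.5, 2, -1.5, 1, -2.5, 1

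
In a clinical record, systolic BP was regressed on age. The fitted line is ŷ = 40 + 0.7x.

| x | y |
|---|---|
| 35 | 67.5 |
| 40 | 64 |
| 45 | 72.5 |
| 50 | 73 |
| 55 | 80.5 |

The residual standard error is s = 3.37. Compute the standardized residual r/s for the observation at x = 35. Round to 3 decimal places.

ŷ = 40 + 0.7·35 = 64.5
r = 67.5 − 64.5 = 3
r/s = 3 / 3.37 = 0.890

0.890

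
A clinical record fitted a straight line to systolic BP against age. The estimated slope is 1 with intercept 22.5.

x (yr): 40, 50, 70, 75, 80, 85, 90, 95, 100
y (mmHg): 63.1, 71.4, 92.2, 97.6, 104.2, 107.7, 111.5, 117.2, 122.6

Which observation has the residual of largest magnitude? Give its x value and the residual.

x=40: ŷ = 22.5 + 40 = 62.5; e = 63.1 − 62.5 = 0.6
x=50: ŷ = 22.5 + 50 = 72.5; e = 71.4 − 72.5 = -1.1
x=70: ŷ = 22.5 + 70 = 92.5; e = 92.2 − 92.5 = -0.3
x=75: ŷ = 22.5 + 75 = 97.5; e = 97.6 − 97.5 = 0.1
x=80: ŷ = 22.5 + 80 = 102.5; e = 104.2 − 102.5 = 1.7
x=85: ŷ = 22.5 + 85 = 107.5; e = 107.7 − 107.5 = 0.2
x=90: ŷ = 22.5 + 90 = 112.5; e = 111.5 − 112.5 = -1
x=95: ŷ = 22.5 + 95 = 117.5; e = 117.2 − 117.5 = -0.3
x=100: ŷ = 22.5 + 100 = 122.5; e = 122.6 − 122.5 = 0.1
Largest |e| is 1.7 at x = 80, residual 1.7.

x = 80, e = 1.7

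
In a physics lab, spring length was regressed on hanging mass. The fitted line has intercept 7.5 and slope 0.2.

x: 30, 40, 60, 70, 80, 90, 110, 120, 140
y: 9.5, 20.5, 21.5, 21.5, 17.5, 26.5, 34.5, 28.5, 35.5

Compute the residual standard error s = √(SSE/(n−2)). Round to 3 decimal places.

x=30: ŷ = 7.5 + 0.2·30 = 13.5; r = 9.5 − 13.5 = -4
x=40: ŷ = 7.5 + 0.2·40 = 15.5; r = 20.5 − 15.5 = 5
x=60: ŷ = 7.5 + 0.2·60 = 19.5; r = 21.5 − 19.5 = 2
x=70: ŷ = 7.5 + 0.2·70 = 21.5; r = 21.5 − 21.5 = 0
x=80: ŷ = 7.5 + 0.2·80 = 23.5; r = 17.5 − 23.5 = -6
x=90: ŷ = 7.5 + 0.2·90 = 25.5; r = 26.5 − 25.5 = 1
x=110: ŷ = 7.5 + 0.2·110 = 29.5; r = 34.5 − 29.5 = 5
x=120: ŷ = 7.5 + 0.2·120 = 31.5; r = 28.5 − 31.5 = -3
x=140: ŷ = 7.5 + 0.2·140 = 35.5; r = 35.5 − 35.5 = 0
SSE = 16 + 25 + 4 + 0 + 36 + 1 + 25 + 9 + 0 = 116
s = √(116/7) = √16.5714 ≈ 4.071

s = 4.071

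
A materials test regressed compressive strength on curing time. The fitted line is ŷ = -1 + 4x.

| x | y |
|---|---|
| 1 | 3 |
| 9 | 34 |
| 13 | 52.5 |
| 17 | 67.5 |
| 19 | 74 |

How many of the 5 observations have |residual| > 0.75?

x=1: ŷ = -1 + 4·1 = 3; e = 3 − 3 = 0
x=9: ŷ = -1 + 4·9 = 35; e = 34 − 35 = -1
x=13: ŷ = -1 + 4·13 = 51; e = 52.5 − 51 = 1.5
x=17: ŷ = -1 + 4·17 = 67; e = 67.5 − 67 = 0.5
x=19: ŷ = -1 + 4·19 = 75; e = 74 − 75 = -1
|e| > 0.75: x=9 (|e|=1), x=13 (|e|=1.5), x=19 (|e|=1) → 3

3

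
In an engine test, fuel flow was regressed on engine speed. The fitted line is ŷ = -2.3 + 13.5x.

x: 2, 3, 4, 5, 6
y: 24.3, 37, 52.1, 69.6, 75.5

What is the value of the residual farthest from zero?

r = 4.4

x=2: ŷ = -2.3 + 13.5·2 = 24.7; r = 24.3 − 24.7 = -0.4
x=3: ŷ = -2.3 + 13.5·3 = 38.2; r = 37 − 38.2 = -1.2
x=4: ŷ = -2.3 + 13.5·4 = 51.7; r = 52.1 − 51.7 = 0.4
x=5: ŷ = -2.3 + 13.5·5 = 65.2; r = 69.6 − 65.2 = 4.4
x=6: ŷ = -2.3 + 13.5·6 = 78.7; r = 75.5 − 78.7 = -3.2
Largest |r| is 4.4 at x = 5, residual 4.4.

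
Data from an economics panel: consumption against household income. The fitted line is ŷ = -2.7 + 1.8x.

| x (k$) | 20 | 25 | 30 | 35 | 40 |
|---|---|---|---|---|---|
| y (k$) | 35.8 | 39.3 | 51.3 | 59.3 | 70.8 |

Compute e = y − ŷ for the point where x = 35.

e = -1

ŷ = -2.7 + 1.8·35 = 60.3
e = 59.3 − 60.3 = -1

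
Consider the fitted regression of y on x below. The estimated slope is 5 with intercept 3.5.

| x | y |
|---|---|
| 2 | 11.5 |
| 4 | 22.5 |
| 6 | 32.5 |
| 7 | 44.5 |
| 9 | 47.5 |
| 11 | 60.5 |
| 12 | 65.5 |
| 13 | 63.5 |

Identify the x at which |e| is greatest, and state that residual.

x = 7, e = 6

x=2: ŷ = 3.5 + 5·2 = 13.5; e = 11.5 − 13.5 = -2
x=4: ŷ = 3.5 + 5·4 = 23.5; e = 22.5 − 23.5 = -1
x=6: ŷ = 3.5 + 5·6 = 33.5; e = 32.5 − 33.5 = -1
x=7: ŷ = 3.5 + 5·7 = 38.5; e = 44.5 − 38.5 = 6
x=9: ŷ = 3.5 + 5·9 = 48.5; e = 47.5 − 48.5 = -1
x=11: ŷ = 3.5 + 5·11 = 58.5; e = 60.5 − 58.5 = 2
x=12: ŷ = 3.5 + 5·12 = 63.5; e = 65.5 − 63.5 = 2
x=13: ŷ = 3.5 + 5·13 = 68.5; e = 63.5 − 68.5 = -5
Largest |e| is 6 at x = 7, residual 6.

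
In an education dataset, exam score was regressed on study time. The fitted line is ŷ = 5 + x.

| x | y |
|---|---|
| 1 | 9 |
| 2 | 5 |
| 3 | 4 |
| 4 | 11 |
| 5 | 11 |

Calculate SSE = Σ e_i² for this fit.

SSE = 34

x=1: ŷ = 5 + 1 = 6; e = 9 − 6 = 3
x=2: ŷ = 5 + 2 = 7; e = 5 − 7 = -2
x=3: ŷ = 5 + 3 = 8; e = 4 − 8 = -4
x=4: ŷ = 5 + 4 = 9; e = 11 − 9 = 2
x=5: ŷ = 5 + 5 = 10; e = 11 − 10 = 1
SSE = 9 + 4 + 16 + 4 + 1 = 34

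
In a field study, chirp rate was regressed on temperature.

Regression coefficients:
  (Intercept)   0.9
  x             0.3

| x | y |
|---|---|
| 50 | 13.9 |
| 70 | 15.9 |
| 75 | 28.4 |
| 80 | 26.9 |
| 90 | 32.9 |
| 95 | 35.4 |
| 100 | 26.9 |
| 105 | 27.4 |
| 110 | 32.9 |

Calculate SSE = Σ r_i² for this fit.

SSE = 172

x=50: ŷ = 0.9 + 0.3·50 = 15.9; r = 13.9 − 15.9 = -2
x=70: ŷ = 0.9 + 0.3·70 = 21.9; r = 15.9 − 21.9 = -6
x=75: ŷ = 0.9 + 0.3·75 = 23.4; r = 28.4 − 23.4 = 5
x=80: ŷ = 0.9 + 0.3·80 = 24.9; r = 26.9 − 24.9 = 2
x=90: ŷ = 0.9 + 0.3·90 = 27.9; r = 32.9 − 27.9 = 5
x=95: ŷ = 0.9 + 0.3·95 = 29.4; r = 35.4 − 29.4 = 6
x=100: ŷ = 0.9 + 0.3·100 = 30.9; r = 26.9 − 30.9 = -4
x=105: ŷ = 0.9 + 0.3·105 = 32.4; r = 27.4 − 32.4 = -5
x=110: ŷ = 0.9 + 0.3·110 = 33.9; r = 32.9 − 33.9 = -1
SSE = 4 + 36 + 25 + 4 + 25 + 36 + 16 + 25 + 1 = 172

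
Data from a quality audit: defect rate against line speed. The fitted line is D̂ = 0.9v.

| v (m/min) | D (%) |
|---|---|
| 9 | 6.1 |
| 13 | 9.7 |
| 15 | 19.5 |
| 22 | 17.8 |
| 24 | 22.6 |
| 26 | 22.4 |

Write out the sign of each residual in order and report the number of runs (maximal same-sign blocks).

v=9: D̂ = 0.9·9 = 8.1; e = 6.1 − 8.1 = -2
v=13: D̂ = 0.9·13 = 11.7; e = 9.7 − 11.7 = -2
v=15: D̂ = 0.9·15 = 13.5; e = 19.5 − 13.5 = 6
v=22: D̂ = 0.9·22 = 19.8; e = 17.8 − 19.8 = -2
v=24: D̂ = 0.9·24 = 21.6; e = 22.6 − 21.6 = 1
v=26: D̂ = 0.9·26 = 23.4; e = 22.4 − 23.4 = -1
Signs: − − + − + −
Runs: −×2, +×1, −×1, +×1, −×1 → 5

5 runs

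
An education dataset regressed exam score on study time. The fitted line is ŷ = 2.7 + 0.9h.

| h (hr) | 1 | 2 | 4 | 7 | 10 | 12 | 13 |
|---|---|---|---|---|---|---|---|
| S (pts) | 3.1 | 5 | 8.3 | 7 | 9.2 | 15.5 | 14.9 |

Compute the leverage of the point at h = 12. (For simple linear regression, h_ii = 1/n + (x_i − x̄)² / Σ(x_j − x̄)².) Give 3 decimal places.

h̄ = (1 + 2 + 4 + 7 + 10 + 12 + 13)/7 = 7
Σ(h − h̄)² = 36 + 25 + 9 + 0 + 9 + 25 + 36 = 140
h = 1/7 + (5)²/140 = 0.142857 + 0.178571 = 0.321

h = 0.321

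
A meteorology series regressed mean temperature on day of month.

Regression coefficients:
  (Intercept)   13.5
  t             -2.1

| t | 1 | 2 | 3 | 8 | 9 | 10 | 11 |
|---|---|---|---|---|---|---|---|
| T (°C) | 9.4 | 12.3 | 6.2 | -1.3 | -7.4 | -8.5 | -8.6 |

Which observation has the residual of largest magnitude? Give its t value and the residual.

t = 2, e = 3

t=1: T̂ = 13.5 − 2.1·1 = 11.4; e = 9.4 − 11.4 = -2
t=2: T̂ = 13.5 − 2.1·2 = 9.3; e = 12.3 − 9.3 = 3
t=3: T̂ = 13.5 − 2.1·3 = 7.2; e = 6.2 − 7.2 = -1
t=8: T̂ = 13.5 − 2.1·8 = -3.3; e = -1.3 − (-3.3) = 2
t=9: T̂ = 13.5 − 2.1·9 = -5.4; e = -7.4 − (-5.4) = -2
t=10: T̂ = 13.5 − 2.1·10 = -7.5; e = -8.5 − (-7.5) = -1
t=11: T̂ = 13.5 − 2.1·11 = -9.6; e = -8.6 − (-9.6) = 1
Largest |e| is 3 at t = 2, residual 3.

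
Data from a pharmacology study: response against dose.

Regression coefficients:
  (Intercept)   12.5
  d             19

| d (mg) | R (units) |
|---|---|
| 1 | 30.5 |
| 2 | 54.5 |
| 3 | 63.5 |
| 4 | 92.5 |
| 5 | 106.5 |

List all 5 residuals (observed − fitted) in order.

-1, 4, -6, 4, -1

d=1: R̂ = 12.5 + 19·1 = 31.5; e = 30.5 − 31.5 = -1
d=2: R̂ = 12.5 + 19·2 = 50.5; e = 54.5 − 50.5 = 4
d=3: R̂ = 12.5 + 19·3 = 69.5; e = 63.5 − 69.5 = -6
d=4: R̂ = 12.5 + 19·4 = 88.5; e = 92.5 − 88.5 = 4
d=5: R̂ = 12.5 + 19·5 = 107.5; e = 106.5 − 107.5 = -1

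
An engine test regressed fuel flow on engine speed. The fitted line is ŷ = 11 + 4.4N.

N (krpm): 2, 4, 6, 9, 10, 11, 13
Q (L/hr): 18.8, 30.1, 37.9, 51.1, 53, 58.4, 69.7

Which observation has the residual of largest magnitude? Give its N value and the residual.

N = 10, e = -2

N=2: ŷ = 11 + 4.4·2 = 19.8; e = 18.8 − 19.8 = -1
N=4: ŷ = 11 + 4.4·4 = 28.6; e = 30.1 − 28.6 = 1.5
N=6: ŷ = 11 + 4.4·6 = 37.4; e = 37.9 − 37.4 = 0.5
N=9: ŷ = 11 + 4.4·9 = 50.6; e = 51.1 − 50.6 = 0.5
N=10: ŷ = 11 + 4.4·10 = 55; e = 53 − 55 = -2
N=11: ŷ = 11 + 4.4·11 = 59.4; e = 58.4 − 59.4 = -1
N=13: ŷ = 11 + 4.4·13 = 68.2; e = 69.7 − 68.2 = 1.5
Largest |e| is 2 at N = 10, residual -2.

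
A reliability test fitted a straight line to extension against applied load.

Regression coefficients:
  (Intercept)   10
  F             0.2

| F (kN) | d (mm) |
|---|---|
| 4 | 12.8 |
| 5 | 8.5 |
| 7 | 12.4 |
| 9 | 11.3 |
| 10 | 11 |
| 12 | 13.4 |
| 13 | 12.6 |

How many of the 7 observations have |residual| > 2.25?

1

F=4: d̂ = 10 + 0.2·4 = 10.8; r = 12.8 − 10.8 = 2
F=5: d̂ = 10 + 0.2·5 = 11; r = 8.5 − 11 = -2.5
F=7: d̂ = 10 + 0.2·7 = 11.4; r = 12.4 − 11.4 = 1
F=9: d̂ = 10 + 0.2·9 = 11.8; r = 11.3 − 11.8 = -0.5
F=10: d̂ = 10 + 0.2·10 = 12; r = 11 − 12 = -1
F=12: d̂ = 10 + 0.2·12 = 12.4; r = 13.4 − 12.4 = 1
F=13: d̂ = 10 + 0.2·13 = 12.6; r = 12.6 − 12.6 = 0
|r| > 2.25: F=5 (|r|=2.5) → 1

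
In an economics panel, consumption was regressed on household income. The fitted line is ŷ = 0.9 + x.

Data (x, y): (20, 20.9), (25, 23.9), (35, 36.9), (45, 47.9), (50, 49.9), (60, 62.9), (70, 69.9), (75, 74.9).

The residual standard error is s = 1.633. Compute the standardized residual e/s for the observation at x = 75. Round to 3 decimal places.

-0.612

ŷ = 0.9 + 75 = 75.9
e = 74.9 − 75.9 = -1
e/s = -1 / 1.633 = -0.612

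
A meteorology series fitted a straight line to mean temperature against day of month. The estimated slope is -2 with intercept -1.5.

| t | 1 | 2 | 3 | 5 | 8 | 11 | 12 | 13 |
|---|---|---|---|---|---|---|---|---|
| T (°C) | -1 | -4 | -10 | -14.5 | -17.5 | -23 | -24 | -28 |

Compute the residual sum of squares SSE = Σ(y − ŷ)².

t=1: T̂ = -1.5 − 2·1 = -3.5; r = -1 − (-3.5) = 2.5
t=2: T̂ = -1.5 − 2·2 = -5.5; r = -4 − (-5.5) = 1.5
t=3: T̂ = -1.5 − 2·3 = -7.5; r = -10 − (-7.5) = -2.5
t=5: T̂ = -1.5 − 2·5 = -11.5; r = -14.5 − (-11.5) = -3
t=8: T̂ = -1.5 − 2·8 = -17.5; r = -17.5 − (-17.5) = 0
t=11: T̂ = -1.5 − 2·11 = -23.5; r = -23 − (-23.5) = 0.5
t=12: T̂ = -1.5 − 2·12 = -25.5; r = -24 − (-25.5) = 1.5
t=13: T̂ = -1.5 − 2·13 = -27.5; r = -28 − (-27.5) = -0.5
SSE = 6.25 + 2.25 + 6.25 + 9 + 0 + 0.25 + 2.25 + 0.25 = 26.5

SSE = 26.5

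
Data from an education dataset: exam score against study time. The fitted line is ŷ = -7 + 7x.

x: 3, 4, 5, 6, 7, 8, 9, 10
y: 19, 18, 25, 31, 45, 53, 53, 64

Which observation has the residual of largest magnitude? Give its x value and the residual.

x = 3, e = 5

x=3: ŷ = -7 + 7·3 = 14; e = 19 − 14 = 5
x=4: ŷ = -7 + 7·4 = 21; e = 18 − 21 = -3
x=5: ŷ = -7 + 7·5 = 28; e = 25 − 28 = -3
x=6: ŷ = -7 + 7·6 = 35; e = 31 − 35 = -4
x=7: ŷ = -7 + 7·7 = 42; e = 45 − 42 = 3
x=8: ŷ = -7 + 7·8 = 49; e = 53 − 49 = 4
x=9: ŷ = -7 + 7·9 = 56; e = 53 − 56 = -3
x=10: ŷ = -7 + 7·10 = 63; e = 64 − 63 = 1
Largest |e| is 5 at x = 3, residual 5.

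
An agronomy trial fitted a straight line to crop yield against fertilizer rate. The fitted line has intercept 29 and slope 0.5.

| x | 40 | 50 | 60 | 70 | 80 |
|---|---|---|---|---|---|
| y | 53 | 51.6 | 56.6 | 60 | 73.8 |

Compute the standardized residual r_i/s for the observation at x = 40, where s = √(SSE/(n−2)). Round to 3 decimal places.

x=40: ŷ = 29 + 0.5·40 = 49; r = 53 − 49 = 4
x=50: ŷ = 29 + 0.5·50 = 54; r = 51.6 − 54 = -2.4
x=60: ŷ = 29 + 0.5·60 = 59; r = 56.6 − 59 = -2.4
x=70: ŷ = 29 + 0.5·70 = 64; r = 60 − 64 = -4
x=80: ŷ = 29 + 0.5·80 = 69; r = 73.8 − 69 = 4.8
SSE = 16 + 5.76 + 5.76 + 16 + 23.04 = 66.56
s = √(66.56/3) = 4.71027
r/s = 4 / 4.71027 = 0.849

0.849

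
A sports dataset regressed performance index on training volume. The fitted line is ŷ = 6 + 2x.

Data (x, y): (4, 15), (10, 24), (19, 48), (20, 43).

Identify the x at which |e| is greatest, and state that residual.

x = 19, e = 4

x=4: ŷ = 6 + 2·4 = 14; e = 15 − 14 = 1
x=10: ŷ = 6 + 2·10 = 26; e = 24 − 26 = -2
x=19: ŷ = 6 + 2·19 = 44; e = 48 − 44 = 4
x=20: ŷ = 6 + 2·20 = 46; e = 43 − 46 = -3
Largest |e| is 4 at x = 19, residual 4.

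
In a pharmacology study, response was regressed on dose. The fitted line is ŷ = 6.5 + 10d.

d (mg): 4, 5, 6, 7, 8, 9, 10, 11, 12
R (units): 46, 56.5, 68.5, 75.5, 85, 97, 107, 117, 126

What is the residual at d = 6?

e = 2

ŷ = 6.5 + 10·6 = 66.5
e = 68.5 − 66.5 = 2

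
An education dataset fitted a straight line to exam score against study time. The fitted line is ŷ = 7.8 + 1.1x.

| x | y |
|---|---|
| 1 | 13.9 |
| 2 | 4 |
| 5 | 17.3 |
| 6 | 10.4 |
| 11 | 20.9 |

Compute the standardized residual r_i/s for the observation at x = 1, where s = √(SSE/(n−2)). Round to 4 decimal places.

0.8932

x=1: ŷ = 7.8 + 1.1·1 = 8.9; r = 13.9 − 8.9 = 5
x=2: ŷ = 7.8 + 1.1·2 = 10; r = 4 − 10 = -6
x=5: ŷ = 7.8 + 1.1·5 = 13.3; r = 17.3 − 13.3 = 4
x=6: ŷ = 7.8 + 1.1·6 = 14.4; r = 10.4 − 14.4 = -4
x=11: ŷ = 7.8 + 1.1·11 = 19.9; r = 20.9 − 19.9 = 1
SSE = 25 + 36 + 16 + 16 + 1 = 94
s = √(94/3) = 5.59762
r/s = 5 / 5.59762 = 0.8932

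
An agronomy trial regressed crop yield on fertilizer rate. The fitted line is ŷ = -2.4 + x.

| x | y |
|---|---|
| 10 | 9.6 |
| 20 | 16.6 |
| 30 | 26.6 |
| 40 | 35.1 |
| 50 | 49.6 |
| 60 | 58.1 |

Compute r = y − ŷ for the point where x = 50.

r = 2

ŷ = -2.4 + 50 = 47.6
r = 49.6 − 47.6 = 2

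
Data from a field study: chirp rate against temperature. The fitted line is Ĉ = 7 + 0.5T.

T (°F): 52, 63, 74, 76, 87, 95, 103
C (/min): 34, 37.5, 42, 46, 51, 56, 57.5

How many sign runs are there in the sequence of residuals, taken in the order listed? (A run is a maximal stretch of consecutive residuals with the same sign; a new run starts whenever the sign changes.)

T=52: Ĉ = 7 + 0.5·52 = 33; r = 34 − 33 = 1
T=63: Ĉ = 7 + 0.5·63 = 38.5; r = 37.5 − 38.5 = -1
T=74: Ĉ = 7 + 0.5·74 = 44; r = 42 − 44 = -2
T=76: Ĉ = 7 + 0.5·76 = 45; r = 46 − 45 = 1
T=87: Ĉ = 7 + 0.5·87 = 50.5; r = 51 − 50.5 = 0.5
T=95: Ĉ = 7 + 0.5·95 = 54.5; r = 56 − 54.5 = 1.5
T=103: Ĉ = 7 + 0.5·103 = 58.5; r = 57.5 − 58.5 = -1
Signs: + − − + + + −
Runs: +×1, −×2, +×3, −×1 → 4

4 runs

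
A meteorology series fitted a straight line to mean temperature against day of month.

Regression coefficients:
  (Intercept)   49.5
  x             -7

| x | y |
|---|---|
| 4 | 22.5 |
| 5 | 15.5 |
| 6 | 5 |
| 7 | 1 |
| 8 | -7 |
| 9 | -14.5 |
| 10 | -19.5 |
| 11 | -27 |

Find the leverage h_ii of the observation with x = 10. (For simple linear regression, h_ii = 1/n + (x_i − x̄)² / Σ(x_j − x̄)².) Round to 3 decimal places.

x̄ = (4 + 5 + 6 + 7 + 8 + 9 + 10 + 11)/8 = 7.5
Σ(x − x̄)² = 12.25 + 6.25 + 2.25 + 0.25 + 0.25 + 2.25 + 6.25 + 12.25 = 42
h = 1/8 + (2.5)²/42 = 0.125 + 0.14881 = 0.274

h = 0.274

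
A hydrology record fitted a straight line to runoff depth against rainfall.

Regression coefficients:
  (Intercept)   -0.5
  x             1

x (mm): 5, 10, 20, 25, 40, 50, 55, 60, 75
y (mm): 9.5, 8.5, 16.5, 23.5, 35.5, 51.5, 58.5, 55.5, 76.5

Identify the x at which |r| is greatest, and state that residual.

x = 5, r = 5

x=5: ŷ = -0.5 + 5 = 4.5; r = 9.5 − 4.5 = 5
x=10: ŷ = -0.5 + 10 = 9.5; r = 8.5 − 9.5 = -1
x=20: ŷ = -0.5 + 20 = 19.5; r = 16.5 − 19.5 = -3
x=25: ŷ = -0.5 + 25 = 24.5; r = 23.5 − 24.5 = -1
x=40: ŷ = -0.5 + 40 = 39.5; r = 35.5 − 39.5 = -4
x=50: ŷ = -0.5 + 50 = 49.5; r = 51.5 − 49.5 = 2
x=55: ŷ = -0.5 + 55 = 54.5; r = 58.5 − 54.5 = 4
x=60: ŷ = -0.5 + 60 = 59.5; r = 55.5 − 59.5 = -4
x=75: ŷ = -0.5 + 75 = 74.5; r = 76.5 − 74.5 = 2
Largest |r| is 5 at x = 5, residual 5.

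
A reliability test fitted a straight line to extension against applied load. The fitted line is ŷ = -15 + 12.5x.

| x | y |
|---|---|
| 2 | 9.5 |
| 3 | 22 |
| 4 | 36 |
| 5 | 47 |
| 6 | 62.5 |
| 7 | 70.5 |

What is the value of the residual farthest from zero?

r = 2.5

x=2: ŷ = -15 + 12.5·2 = 10; r = 9.5 − 10 = -0.5
x=3: ŷ = -15 + 12.5·3 = 22.5; r = 22 − 22.5 = -0.5
x=4: ŷ = -15 + 12.5·4 = 35; r = 36 − 35 = 1
x=5: ŷ = -15 + 12.5·5 = 47.5; r = 47 − 47.5 = -0.5
x=6: ŷ = -15 + 12.5·6 = 60; r = 62.5 − 60 = 2.5
x=7: ŷ = -15 + 12.5·7 = 72.5; r = 70.5 − 72.5 = -2
Largest |r| is 2.5 at x = 6, residual 2.5.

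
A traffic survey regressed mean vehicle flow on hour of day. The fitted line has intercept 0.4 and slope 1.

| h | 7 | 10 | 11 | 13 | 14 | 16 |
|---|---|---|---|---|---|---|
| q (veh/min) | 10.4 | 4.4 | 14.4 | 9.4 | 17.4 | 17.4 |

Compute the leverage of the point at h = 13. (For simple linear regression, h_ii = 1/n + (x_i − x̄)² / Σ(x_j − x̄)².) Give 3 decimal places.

h̄ = (7 + 10 + 11 + 13 + 14 + 16)/6 = 11.8333
Σ(h − h̄)² = 23.3611 + 3.36111 + 0.694444 + 1.36111 + 4.69444 + 17.3611 = 50.8333
h = 1/6 + (1.16667)²/50.8333 = 0.166667 + 0.026776 = 0.193

h = 0.193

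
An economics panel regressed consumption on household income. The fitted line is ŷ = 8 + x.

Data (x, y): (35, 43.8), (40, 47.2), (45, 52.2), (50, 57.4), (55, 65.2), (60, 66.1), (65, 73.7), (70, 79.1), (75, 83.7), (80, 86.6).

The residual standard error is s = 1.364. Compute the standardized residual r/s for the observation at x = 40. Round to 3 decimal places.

ŷ = 8 + 40 = 48
r = 47.2 − 48 = -0.8
r/s = -0.8 / 1.364 = -0.587

-0.587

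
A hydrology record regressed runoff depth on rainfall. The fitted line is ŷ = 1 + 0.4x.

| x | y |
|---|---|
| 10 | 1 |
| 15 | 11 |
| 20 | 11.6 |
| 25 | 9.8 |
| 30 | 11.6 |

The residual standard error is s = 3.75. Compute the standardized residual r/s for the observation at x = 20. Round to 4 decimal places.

0.6933

ŷ = 1 + 0.4·20 = 9
r = 11.6 − 9 = 2.6
r/s = 2.6 / 3.75 = 0.6933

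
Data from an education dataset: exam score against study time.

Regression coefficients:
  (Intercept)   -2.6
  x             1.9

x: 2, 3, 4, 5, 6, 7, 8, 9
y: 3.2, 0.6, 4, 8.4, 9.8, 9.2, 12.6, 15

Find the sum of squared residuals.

SSE = 17

x=2: ŷ = -2.6 + 1.9·2 = 1.2; r = 3.2 − 1.2 = 2
x=3: ŷ = -2.6 + 1.9·3 = 3.1; r = 0.6 − 3.1 = -2.5
x=4: ŷ = -2.6 + 1.9·4 = 5; r = 4 − 5 = -1
x=5: ŷ = -2.6 + 1.9·5 = 6.9; r = 8.4 − 6.9 = 1.5
x=6: ŷ = -2.6 + 1.9·6 = 8.8; r = 9.8 − 8.8 = 1
x=7: ŷ = -2.6 + 1.9·7 = 10.7; r = 9.2 − 10.7 = -1.5
x=8: ŷ = -2.6 + 1.9·8 = 12.6; r = 12.6 − 12.6 = 0
x=9: ŷ = -2.6 + 1.9·9 = 14.5; r = 15 − 14.5 = 0.5
SSE = 4 + 6.25 + 1 + 2.25 + 1 + 2.25 + 0 + 0.25 = 17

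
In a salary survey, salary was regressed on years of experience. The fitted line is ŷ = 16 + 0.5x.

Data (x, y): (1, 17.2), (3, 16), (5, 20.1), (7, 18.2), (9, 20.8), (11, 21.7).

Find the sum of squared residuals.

SSE = 7.12

x=1: ŷ = 16 + 0.5·1 = 16.5; r = 17.2 − 16.5 = 0.7
x=3: ŷ = 16 + 0.5·3 = 17.5; r = 16 − 17.5 = -1.5
x=5: ŷ = 16 + 0.5·5 = 18.5; r = 20.1 − 18.5 = 1.6
x=7: ŷ = 16 + 0.5·7 = 19.5; r = 18.2 − 19.5 = -1.3
x=9: ŷ = 16 + 0.5·9 = 20.5; r = 20.8 − 20.5 = 0.3
x=11: ŷ = 16 + 0.5·11 = 21.5; r = 21.7 − 21.5 = 0.2
SSE = 0.49 + 2.25 + 2.56 + 1.69 + 0.09 + 0.04 = 7.12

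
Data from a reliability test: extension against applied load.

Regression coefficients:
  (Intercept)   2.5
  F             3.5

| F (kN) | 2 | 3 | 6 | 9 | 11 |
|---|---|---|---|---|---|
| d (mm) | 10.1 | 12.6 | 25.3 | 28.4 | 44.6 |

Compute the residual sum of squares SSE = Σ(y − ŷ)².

SSE = 48.08

F=2: ŷ = 2.5 + 3.5·2 = 9.5; e = 10.1 − 9.5 = 0.6
F=3: ŷ = 2.5 + 3.5·3 = 13; e = 12.6 − 13 = -0.4
F=6: ŷ = 2.5 + 3.5·6 = 23.5; e = 25.3 − 23.5 = 1.8
F=9: ŷ = 2.5 + 3.5·9 = 34; e = 28.4 − 34 = -5.6
F=11: ŷ = 2.5 + 3.5·11 = 41; e = 44.6 − 41 = 3.6
SSE = 0.36 + 0.16 + 3.24 + 31.36 + 12.96 = 48.08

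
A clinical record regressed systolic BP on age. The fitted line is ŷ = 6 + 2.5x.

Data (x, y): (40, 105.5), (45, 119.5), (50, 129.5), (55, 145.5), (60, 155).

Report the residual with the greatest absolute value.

e = 2

x=40: ŷ = 6 + 2.5·40 = 106; e = 105.5 − 106 = -0.5
x=45: ŷ = 6 + 2.5·45 = 118.5; e = 119.5 − 118.5 = 1
x=50: ŷ = 6 + 2.5·50 = 131; e = 129.5 − 131 = -1.5
x=55: ŷ = 6 + 2.5·55 = 143.5; e = 145.5 − 143.5 = 2
x=60: ŷ = 6 + 2.5·60 = 156; e = 155 − 156 = -1
Largest |e| is 2 at x = 55, residual 2.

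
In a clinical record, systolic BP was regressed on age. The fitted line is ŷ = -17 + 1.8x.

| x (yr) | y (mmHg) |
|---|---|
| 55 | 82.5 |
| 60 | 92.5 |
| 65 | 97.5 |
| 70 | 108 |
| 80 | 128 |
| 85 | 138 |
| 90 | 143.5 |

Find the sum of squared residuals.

SSE = 17

x=55: ŷ = -17 + 1.8·55 = 82; r = 82.5 − 82 = 0.5
x=60: ŷ = -17 + 1.8·60 = 91; r = 92.5 − 91 = 1.5
x=65: ŷ = -17 + 1.8·65 = 100; r = 97.5 − 100 = -2.5
x=70: ŷ = -17 + 1.8·70 = 109; r = 108 − 109 = -1
x=80: ŷ = -17 + 1.8·80 = 127; r = 128 − 127 = 1
x=85: ŷ = -17 + 1.8·85 = 136; r = 138 − 136 = 2
x=90: ŷ = -17 + 1.8·90 = 145; r = 143.5 − 145 = -1.5
SSE = 0.25 + 2.25 + 6.25 + 1 + 1 + 4 + 2.25 = 17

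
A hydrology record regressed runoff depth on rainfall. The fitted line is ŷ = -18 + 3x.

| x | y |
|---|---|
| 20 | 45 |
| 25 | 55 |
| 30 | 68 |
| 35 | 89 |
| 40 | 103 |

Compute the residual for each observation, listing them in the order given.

3, -2, -4, 2, 1

x=20: ŷ = -18 + 3·20 = 42; e = 45 − 42 = 3
x=25: ŷ = -18 + 3·25 = 57; e = 55 − 57 = -2
x=30: ŷ = -18 + 3·30 = 72; e = 68 − 72 = -4
x=35: ŷ = -18 + 3·35 = 87; e = 89 − 87 = 2
x=40: ŷ = -18 + 3·40 = 102; e = 103 − 102 = 1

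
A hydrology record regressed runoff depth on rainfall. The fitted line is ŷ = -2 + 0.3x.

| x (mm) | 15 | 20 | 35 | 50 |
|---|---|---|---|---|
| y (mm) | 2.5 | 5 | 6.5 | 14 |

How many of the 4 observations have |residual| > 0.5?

x=15: ŷ = -2 + 0.3·15 = 2.5; r = 2.5 − 2.5 = 0
x=20: ŷ = -2 + 0.3·20 = 4; r = 5 − 4 = 1
x=35: ŷ = -2 + 0.3·35 = 8.5; r = 6.5 − 8.5 = -2
x=50: ŷ = -2 + 0.3·50 = 13; r = 14 − 13 = 1
|r| > 0.5: x=20 (|r|=1), x=35 (|r|=2), x=50 (|r|=1) → 3

3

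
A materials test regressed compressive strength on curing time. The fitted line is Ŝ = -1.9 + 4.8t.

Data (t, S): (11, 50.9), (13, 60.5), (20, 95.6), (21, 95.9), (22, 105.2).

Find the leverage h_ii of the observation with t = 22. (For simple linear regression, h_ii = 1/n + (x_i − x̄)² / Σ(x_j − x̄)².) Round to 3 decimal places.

h = 0.409

t̄ = (11 + 13 + 20 + 21 + 22)/5 = 17.4
Σ(t − t̄)² = 40.96 + 19.36 + 6.76 + 12.96 + 21.16 = 101.2
h = 1/5 + (4.6)²/101.2 = 0.2 + 0.209091 = 0.409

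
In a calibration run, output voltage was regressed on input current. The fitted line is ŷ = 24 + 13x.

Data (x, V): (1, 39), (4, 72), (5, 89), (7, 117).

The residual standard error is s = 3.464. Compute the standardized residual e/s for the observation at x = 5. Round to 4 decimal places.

0.0000

ŷ = 24 + 13·5 = 89
e = 89 − 89 = 0
e/s = 0 / 3.464 = 0.0000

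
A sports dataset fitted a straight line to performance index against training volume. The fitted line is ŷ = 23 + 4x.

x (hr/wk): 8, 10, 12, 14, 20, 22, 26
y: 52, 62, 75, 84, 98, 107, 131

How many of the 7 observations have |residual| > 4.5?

2

x=8: ŷ = 23 + 4·8 = 55; e = 52 − 55 = -3
x=10: ŷ = 23 + 4·10 = 63; e = 62 − 63 = -1
x=12: ŷ = 23 + 4·12 = 71; e = 75 − 71 = 4
x=14: ŷ = 23 + 4·14 = 79; e = 84 − 79 = 5
x=20: ŷ = 23 + 4·20 = 103; e = 98 − 103 = -5
x=22: ŷ = 23 + 4·22 = 111; e = 107 − 111 = -4
x=26: ŷ = 23 + 4·26 = 127; e = 131 − 127 = 4
|e| > 4.5: x=14 (|e|=5), x=20 (|e|=5) → 2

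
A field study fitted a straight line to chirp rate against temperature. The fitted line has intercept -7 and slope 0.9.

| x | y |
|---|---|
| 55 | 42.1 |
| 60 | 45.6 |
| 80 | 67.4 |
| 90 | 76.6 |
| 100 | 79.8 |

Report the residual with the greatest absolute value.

x=55: ŷ = -7 + 0.9·55 = 42.5; r = 42.1 − 42.5 = -0.4
x=60: ŷ = -7 + 0.9·60 = 47; r = 45.6 − 47 = -1.4
x=80: ŷ = -7 + 0.9·80 = 65; r = 67.4 − 65 = 2.4
x=90: ŷ = -7 + 0.9·90 = 74; r = 76.6 − 74 = 2.6
x=100: ŷ = -7 + 0.9·100 = 83; r = 79.8 − 83 = -3.2
Largest |r| is 3.2 at x = 100, residual -3.2.

r = -3.2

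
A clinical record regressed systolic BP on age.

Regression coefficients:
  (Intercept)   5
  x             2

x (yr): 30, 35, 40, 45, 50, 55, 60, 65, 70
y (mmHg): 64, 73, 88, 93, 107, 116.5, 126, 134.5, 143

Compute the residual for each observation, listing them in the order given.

x=30: ŷ = 5 + 2·30 = 65; e = 64 − 65 = -1
x=35: ŷ = 5 + 2·35 = 75; e = 73 − 75 = -2
x=40: ŷ = 5 + 2·40 = 85; e = 88 − 85 = 3
x=45: ŷ = 5 + 2·45 = 95; e = 93 − 95 = -2
x=50: ŷ = 5 + 2·50 = 105; e = 107 − 105 = 2
x=55: ŷ = 5 + 2·55 = 115; e = 116.5 − 115 = 1.5
x=60: ŷ = 5 + 2·60 = 125; e = 126 − 125 = 1
x=65: ŷ = 5 + 2·65 = 135; e = 134.5 − 135 = -0.5
x=70: ŷ = 5 + 2·70 = 145; e = 143 − 145 = -2

-1, -2, 3, -2, 2, 1.5, 1, -0.5, -2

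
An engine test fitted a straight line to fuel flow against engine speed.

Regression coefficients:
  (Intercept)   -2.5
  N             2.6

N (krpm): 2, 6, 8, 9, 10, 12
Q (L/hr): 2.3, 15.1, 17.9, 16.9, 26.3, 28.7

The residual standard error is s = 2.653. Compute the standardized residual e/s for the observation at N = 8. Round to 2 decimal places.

-0.15

ŷ = -2.5 + 2.6·8 = 18.3
e = 17.9 − 18.3 = -0.4
e/s = -0.4 / 2.653 = -0.15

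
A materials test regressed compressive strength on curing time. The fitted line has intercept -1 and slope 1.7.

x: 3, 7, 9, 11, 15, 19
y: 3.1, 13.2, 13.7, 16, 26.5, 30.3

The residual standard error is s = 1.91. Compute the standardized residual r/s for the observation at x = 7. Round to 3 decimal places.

ŷ = -1 + 1.7·7 = 10.9
r = 13.2 − 10.9 = 2.3
r/s = 2.3 / 1.91 = 1.204

1.204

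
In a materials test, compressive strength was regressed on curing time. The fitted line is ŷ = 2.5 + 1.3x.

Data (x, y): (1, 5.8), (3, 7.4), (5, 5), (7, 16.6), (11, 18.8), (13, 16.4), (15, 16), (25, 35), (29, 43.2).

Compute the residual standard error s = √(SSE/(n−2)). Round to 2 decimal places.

s = 3.85

x=1: ŷ = 2.5 + 1.3·1 = 3.8; e = 5.8 − 3.8 = 2
x=3: ŷ = 2.5 + 1.3·3 = 6.4; e = 7.4 − 6.4 = 1
x=5: ŷ = 2.5 + 1.3·5 = 9; e = 5 − 9 = -4
x=7: ŷ = 2.5 + 1.3·7 = 11.6; e = 16.6 − 11.6 = 5
x=11: ŷ = 2.5 + 1.3·11 = 16.8; e = 18.8 − 16.8 = 2
x=13: ŷ = 2.5 + 1.3·13 = 19.4; e = 16.4 − 19.4 = -3
x=15: ŷ = 2.5 + 1.3·15 = 22; e = 16 − 22 = -6
x=25: ŷ = 2.5 + 1.3·25 = 35; e = 35 − 35 = 0
x=29: ŷ = 2.5 + 1.3·29 = 40.2; e = 43.2 − 40.2 = 3
SSE = 4 + 1 + 16 + 25 + 4 + 9 + 36 + 0 + 9 = 104
s = √(104/7) = √14.8571 ≈ 3.85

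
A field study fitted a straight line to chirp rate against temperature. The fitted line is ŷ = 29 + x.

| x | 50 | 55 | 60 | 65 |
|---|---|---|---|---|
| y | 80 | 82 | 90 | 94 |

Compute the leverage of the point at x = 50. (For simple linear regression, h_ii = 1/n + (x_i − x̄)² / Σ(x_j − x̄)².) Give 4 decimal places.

h = 0.7000

x̄ = (50 + 55 + 60 + 65)/4 = 57.5
Σ(x − x̄)² = 56.25 + 6.25 + 6.25 + 56.25 = 125
h = 1/4 + (-7.5)²/125 = 0.25 + 0.45 = 0.7000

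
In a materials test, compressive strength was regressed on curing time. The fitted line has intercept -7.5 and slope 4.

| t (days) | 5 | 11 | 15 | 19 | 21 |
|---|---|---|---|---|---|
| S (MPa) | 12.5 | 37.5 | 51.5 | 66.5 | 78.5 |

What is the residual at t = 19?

ŷ = -7.5 + 4·19 = 68.5
r = 66.5 − 68.5 = -2

r = -2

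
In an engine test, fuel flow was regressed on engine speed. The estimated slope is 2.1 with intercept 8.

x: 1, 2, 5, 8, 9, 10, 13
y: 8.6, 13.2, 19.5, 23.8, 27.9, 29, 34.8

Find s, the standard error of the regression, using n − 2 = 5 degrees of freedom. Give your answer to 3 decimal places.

x=1: ŷ = 8 + 2.1·1 = 10.1; r = 8.6 − 10.1 = -1.5
x=2: ŷ = 8 + 2.1·2 = 12.2; r = 13.2 − 12.2 = 1
x=5: ŷ = 8 + 2.1·5 = 18.5; r = 19.5 − 18.5 = 1
x=8: ŷ = 8 + 2.1·8 = 24.8; r = 23.8 − 24.8 = -1
x=9: ŷ = 8 + 2.1·9 = 26.9; r = 27.9 − 26.9 = 1
x=10: ŷ = 8 + 2.1·10 = 29; r = 29 − 29 = 0
x=13: ŷ = 8 + 2.1·13 = 35.3; r = 34.8 − 35.3 = -0.5
SSE = 2.25 + 1 + 1 + 1 + 1 + 0 + 0.25 = 6.5
s = √(6.5/5) = √1.3 ≈ 1.140

s = 1.140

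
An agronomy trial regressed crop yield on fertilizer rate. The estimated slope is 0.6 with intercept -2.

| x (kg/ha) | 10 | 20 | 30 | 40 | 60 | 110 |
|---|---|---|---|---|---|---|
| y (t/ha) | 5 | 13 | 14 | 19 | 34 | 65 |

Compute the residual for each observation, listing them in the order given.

1, 3, -2, -3, 0, 1

x=10: ŷ = -2 + 0.6·10 = 4; r = 5 − 4 = 1
x=20: ŷ = -2 + 0.6·20 = 10; r = 13 − 10 = 3
x=30: ŷ = -2 + 0.6·30 = 16; r = 14 − 16 = -2
x=40: ŷ = -2 + 0.6·40 = 22; r = 19 − 22 = -3
x=60: ŷ = -2 + 0.6·60 = 34; r = 34 − 34 = 0
x=110: ŷ = -2 + 0.6·110 = 64; r = 65 − 64 = 1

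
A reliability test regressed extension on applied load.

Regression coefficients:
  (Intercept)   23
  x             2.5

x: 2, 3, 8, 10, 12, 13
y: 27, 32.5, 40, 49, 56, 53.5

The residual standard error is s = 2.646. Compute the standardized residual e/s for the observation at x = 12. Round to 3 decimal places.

1.134

ŷ = 23 + 2.5·12 = 53
e = 56 − 53 = 3
e/s = 3 / 2.646 = 1.134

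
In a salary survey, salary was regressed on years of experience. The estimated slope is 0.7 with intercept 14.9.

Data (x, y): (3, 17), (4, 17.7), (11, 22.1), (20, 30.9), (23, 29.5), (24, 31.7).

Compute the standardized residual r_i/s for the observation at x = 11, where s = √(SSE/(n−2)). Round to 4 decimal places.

x=3: ŷ = 14.9 + 0.7·3 = 17; r = 17 − 17 = 0
x=4: ŷ = 14.9 + 0.7·4 = 17.7; r = 17.7 − 17.7 = 0
x=11: ŷ = 14.9 + 0.7·11 = 22.6; r = 22.1 − 22.6 = -0.5
x=20: ŷ = 14.9 + 0.7·20 = 28.9; r = 30.9 − 28.9 = 2
x=23: ŷ = 14.9 + 0.7·23 = 31; r = 29.5 − 31 = -1.5
x=24: ŷ = 14.9 + 0.7·24 = 31.7; r = 31.7 − 31.7 = 0
SSE = 0 + 0 + 0.25 + 4 + 2.25 + 0 = 6.5
s = √(6.5/4) = 1.27475
r/s = -0.5 / 1.27475 = -0.3922

-0.3922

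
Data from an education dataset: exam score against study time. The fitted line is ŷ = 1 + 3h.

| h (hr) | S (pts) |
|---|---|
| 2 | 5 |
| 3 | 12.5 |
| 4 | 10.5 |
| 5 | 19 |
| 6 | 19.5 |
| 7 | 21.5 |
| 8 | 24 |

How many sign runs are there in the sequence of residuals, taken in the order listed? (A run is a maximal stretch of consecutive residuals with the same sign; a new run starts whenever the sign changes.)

5 runs

h=2: ŷ = 1 + 3·2 = 7; r = 5 − 7 = -2
h=3: ŷ = 1 + 3·3 = 10; r = 12.5 − 10 = 2.5
h=4: ŷ = 1 + 3·4 = 13; r = 10.5 − 13 = -2.5
h=5: ŷ = 1 + 3·5 = 16; r = 19 − 16 = 3
h=6: ŷ = 1 + 3·6 = 19; r = 19.5 − 19 = 0.5
h=7: ŷ = 1 + 3·7 = 22; r = 21.5 − 22 = -0.5
h=8: ŷ = 1 + 3·8 = 25; r = 24 − 25 = -1
Signs: − + − + + − −
Runs: −×1, +×1, −×1, +×2, −×2 → 5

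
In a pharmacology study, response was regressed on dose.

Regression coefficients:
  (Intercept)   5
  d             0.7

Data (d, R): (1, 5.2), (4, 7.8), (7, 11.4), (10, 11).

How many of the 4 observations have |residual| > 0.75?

d=1: ŷ = 5 + 0.7·1 = 5.7; e = 5.2 − 5.7 = -0.5
d=4: ŷ = 5 + 0.7·4 = 7.8; e = 7.8 − 7.8 = 0
d=7: ŷ = 5 + 0.7·7 = 9.9; e = 11.4 − 9.9 = 1.5
d=10: ŷ = 5 + 0.7·10 = 12; e = 11 − 12 = -1
|e| > 0.75: d=7 (|e|=1.5), d=10 (|e|=1) → 2

2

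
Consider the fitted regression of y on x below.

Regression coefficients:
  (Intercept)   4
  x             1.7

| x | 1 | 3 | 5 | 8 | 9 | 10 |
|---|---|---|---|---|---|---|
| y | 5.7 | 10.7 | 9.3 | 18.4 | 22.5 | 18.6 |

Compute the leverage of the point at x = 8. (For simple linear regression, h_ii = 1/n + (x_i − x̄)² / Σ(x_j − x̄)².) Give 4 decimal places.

h = 0.2292

x̄ = (1 + 3 + 5 + 8 + 9 + 10)/6 = 6
Σ(x − x̄)² = 25 + 9 + 1 + 4 + 9 + 16 = 64
h = 1/6 + (2)²/64 = 0.166667 + 0.0625 = 0.2292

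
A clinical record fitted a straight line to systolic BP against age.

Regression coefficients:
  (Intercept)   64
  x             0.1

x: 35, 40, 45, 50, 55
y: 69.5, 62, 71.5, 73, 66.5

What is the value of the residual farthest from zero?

r = -6

x=35: ŷ = 64 + 0.1·35 = 67.5; r = 69.5 − 67.5 = 2
x=40: ŷ = 64 + 0.1·40 = 68; r = 62 − 68 = -6
x=45: ŷ = 64 + 0.1·45 = 68.5; r = 71.5 − 68.5 = 3
x=50: ŷ = 64 + 0.1·50 = 69; r = 73 − 69 = 4
x=55: ŷ = 64 + 0.1·55 = 69.5; r = 66.5 − 69.5 = -3
Largest |r| is 6 at x = 40, residual -6.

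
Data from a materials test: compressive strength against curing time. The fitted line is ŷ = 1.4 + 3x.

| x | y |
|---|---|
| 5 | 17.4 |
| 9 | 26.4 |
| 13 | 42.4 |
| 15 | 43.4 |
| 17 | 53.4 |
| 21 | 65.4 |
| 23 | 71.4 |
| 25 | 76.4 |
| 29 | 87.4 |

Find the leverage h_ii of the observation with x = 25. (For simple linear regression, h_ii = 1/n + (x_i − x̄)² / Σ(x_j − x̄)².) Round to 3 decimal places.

h = 0.229

x̄ = (5 + 9 + 13 + 15 + 17 + 21 + 23 + 25 + 29)/9 = 17.4444
Σ(x − x̄)² = 154.864 + 71.3086 + 19.7531 + 5.97531 + 0.197531 + 12.642 + 30.8642 + 57.0864 + 133.531 = 486.222
h = 1/9 + (7.55556)²/486.222 = 0.111111 + 0.117408 = 0.229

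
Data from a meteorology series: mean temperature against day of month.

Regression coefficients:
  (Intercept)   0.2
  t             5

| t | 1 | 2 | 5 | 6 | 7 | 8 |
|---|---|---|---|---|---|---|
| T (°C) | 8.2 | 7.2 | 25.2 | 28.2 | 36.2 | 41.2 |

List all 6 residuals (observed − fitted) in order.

t=1: T̂ = 0.2 + 5·1 = 5.2; r = 8.2 − 5.2 = 3
t=2: T̂ = 0.2 + 5·2 = 10.2; r = 7.2 − 10.2 = -3
t=5: T̂ = 0.2 + 5·5 = 25.2; r = 25.2 − 25.2 = 0
t=6: T̂ = 0.2 + 5·6 = 30.2; r = 28.2 − 30.2 = -2
t=7: T̂ = 0.2 + 5·7 = 35.2; r = 36.2 − 35.2 = 1
t=8: T̂ = 0.2 + 5·8 = 40.2; r = 41.2 − 40.2 = 1

3, -3, 0, -2, 1, 1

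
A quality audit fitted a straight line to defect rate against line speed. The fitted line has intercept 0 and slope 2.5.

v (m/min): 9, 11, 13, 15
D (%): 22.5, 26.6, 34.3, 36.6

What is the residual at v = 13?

e = 1.8

ŷ = 2.5·13 = 32.5
e = 34.3 − 32.5 = 1.8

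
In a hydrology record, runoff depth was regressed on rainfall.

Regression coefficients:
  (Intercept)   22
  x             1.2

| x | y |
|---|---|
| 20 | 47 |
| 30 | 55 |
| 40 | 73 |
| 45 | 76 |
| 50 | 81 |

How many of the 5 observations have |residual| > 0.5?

x=20: ŷ = 22 + 1.2·20 = 46; r = 47 − 46 = 1
x=30: ŷ = 22 + 1.2·30 = 58; r = 55 − 58 = -3
x=40: ŷ = 22 + 1.2·40 = 70; r = 73 − 70 = 3
x=45: ŷ = 22 + 1.2·45 = 76; r = 76 − 76 = 0
x=50: ŷ = 22 + 1.2·50 = 82; r = 81 − 82 = -1
|r| > 0.5: x=20 (|r|=1), x=30 (|r|=3), x=40 (|r|=3), x=50 (|r|=1) → 4

4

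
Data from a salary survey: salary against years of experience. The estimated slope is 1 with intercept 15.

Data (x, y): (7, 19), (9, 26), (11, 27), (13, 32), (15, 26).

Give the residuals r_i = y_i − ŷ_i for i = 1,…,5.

x=7: ŷ = 15 + 7 = 22; r = 19 − 22 = -3
x=9: ŷ = 15 + 9 = 24; r = 26 − 24 = 2
x=11: ŷ = 15 + 11 = 26; r = 27 − 26 = 1
x=13: ŷ = 15 + 13 = 28; r = 32 − 28 = 4
x=15: ŷ = 15 + 15 = 30; r = 26 − 30 = -4

-3, 2, 1, 4, -4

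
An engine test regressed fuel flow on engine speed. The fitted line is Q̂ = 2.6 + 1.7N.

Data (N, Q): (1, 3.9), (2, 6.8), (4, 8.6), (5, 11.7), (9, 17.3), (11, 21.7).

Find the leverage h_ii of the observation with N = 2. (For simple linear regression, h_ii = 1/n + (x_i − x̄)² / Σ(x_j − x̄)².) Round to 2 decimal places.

N̄ = (1 + 2 + 4 + 5 + 9 + 11)/6 = 5.33333
Σ(N − N̄)² = 18.7778 + 11.1111 + 1.77778 + 0.111111 + 13.4444 + 32.1111 = 77.3333
h = 1/6 + (-3.33333)²/77.3333 = 0.166667 + 0.143678 = 0.31

h = 0.31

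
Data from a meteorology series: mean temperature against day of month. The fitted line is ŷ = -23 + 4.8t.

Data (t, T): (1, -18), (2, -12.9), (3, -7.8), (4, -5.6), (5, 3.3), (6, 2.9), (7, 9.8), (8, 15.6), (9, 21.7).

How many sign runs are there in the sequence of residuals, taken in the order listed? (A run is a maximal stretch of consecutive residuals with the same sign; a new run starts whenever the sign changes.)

t=1: ŷ = -23 + 4.8·1 = -18.2; r = -18 − (-18.2) = 0.2
t=2: ŷ = -23 + 4.8·2 = -13.4; r = -12.9 − (-13.4) = 0.5
t=3: ŷ = -23 + 4.8·3 = -8.6; r = -7.8 − (-8.6) = 0.8
t=4: ŷ = -23 + 4.8·4 = -3.8; r = -5.6 − (-3.8) = -1.8
t=5: ŷ = -23 + 4.8·5 = 1; r = 3.3 − 1 = 2.3
t=6: ŷ = -23 + 4.8·6 = 5.8; r = 2.9 − 5.8 = -2.9
t=7: ŷ = -23 + 4.8·7 = 10.6; r = 9.8 − 10.6 = -0.8
t=8: ŷ = -23 + 4.8·8 = 15.4; r = 15.6 − 15.4 = 0.2
t=9: ŷ = -23 + 4.8·9 = 20.2; r = 21.7 − 20.2 = 1.5
Signs: + + + − + − − + +
Runs: +×3, −×1, +×1, −×2, +×2 → 5

5 runs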